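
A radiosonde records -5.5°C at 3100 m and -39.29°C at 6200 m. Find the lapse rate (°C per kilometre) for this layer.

10.9°C/km

Γ = −ΔT/Δz = (-5.5 − (-39.29)) / (6200 − 3100) m
  = 33.79°C / 3.1 km = 10.9°C/km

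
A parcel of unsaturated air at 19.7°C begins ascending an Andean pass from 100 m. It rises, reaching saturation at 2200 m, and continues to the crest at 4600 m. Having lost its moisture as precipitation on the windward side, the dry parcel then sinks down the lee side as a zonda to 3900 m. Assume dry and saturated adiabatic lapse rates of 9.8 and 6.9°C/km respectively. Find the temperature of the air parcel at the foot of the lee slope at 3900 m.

-10.58°C

Dry to 2200 m: -9.8 × 2.1 km = -20.58°C, so T = -0.88°C.
Saturated to 4600 m: -6.9 × 2.4 km = -16.56°C, so T = -17.44°C.
Dry descent to 3900 m: +9.8 × 0.7 km = +6.86°C, so T = -10.58°C.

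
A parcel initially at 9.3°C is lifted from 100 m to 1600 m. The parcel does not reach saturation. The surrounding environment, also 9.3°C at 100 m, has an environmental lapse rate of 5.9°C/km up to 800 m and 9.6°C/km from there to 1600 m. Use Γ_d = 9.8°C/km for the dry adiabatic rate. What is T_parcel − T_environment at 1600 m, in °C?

Parcel:
  Dry to 1600 m: -9.8 × 1.5 km = -14.7°C, so T = -5.4°C.
Environment:
  Environment, lower layer to 800 m: -5.9 × 0.7 km = -4.13°C, so T = 5.17°C.
  Environment, upper layer to 1600 m: -9.6 × 0.8 km = -7.68°C, so T = -2.51°C.
T_parcel − T_env = -5.4 − (-2.51) = -2.89°C

-2.89°C (parcel cooler than environment)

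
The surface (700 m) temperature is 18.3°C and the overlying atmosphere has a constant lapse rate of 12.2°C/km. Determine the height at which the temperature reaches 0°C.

2200 m

Height above start = (18.3 − 0) / 12.2 = 1.5 km
Altitude = 700 m + 1500 m = 2200 m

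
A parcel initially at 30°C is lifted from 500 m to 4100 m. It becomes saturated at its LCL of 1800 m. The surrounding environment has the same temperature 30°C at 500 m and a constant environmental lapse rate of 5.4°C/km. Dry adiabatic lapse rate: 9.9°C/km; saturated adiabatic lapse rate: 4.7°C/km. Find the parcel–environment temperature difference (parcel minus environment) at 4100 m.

-4.24°C (parcel cooler than environment)

Parcel:
  500–1800 m, dry: Δz = 1.3 km ⇒ ΔT = -12.87°C; T = 17.13°C
  1800–4100 m, saturated: Δz = 2.3 km ⇒ ΔT = -10.81°C; T = 6.32°C
Environment:
  500–4100 m, environment: Δz = 3.6 km ⇒ ΔT = -19.44°C; T = 10.56°C
T_parcel − T_env = 6.32 − 10.56 = -4.24°C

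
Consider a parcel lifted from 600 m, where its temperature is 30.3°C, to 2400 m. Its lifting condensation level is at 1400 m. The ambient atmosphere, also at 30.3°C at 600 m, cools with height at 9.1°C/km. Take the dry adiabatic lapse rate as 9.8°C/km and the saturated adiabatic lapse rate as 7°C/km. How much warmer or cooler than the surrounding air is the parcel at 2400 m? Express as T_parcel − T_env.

Parcel:
  Dry to 1400 m: -9.8 × 0.8 km = -7.84°C, so T = 22.46°C.
  Saturated to 2400 m: -7 × 1 km = -7°C, so T = 15.46°C.
Environment:
  Environment to 2400 m: -9.1 × 1.8 km = -16.38°C, so T = 13.92°C.
T_parcel − T_env = 15.46 − 13.92 = +1.54°C

+1.54°C (parcel warmer than environment)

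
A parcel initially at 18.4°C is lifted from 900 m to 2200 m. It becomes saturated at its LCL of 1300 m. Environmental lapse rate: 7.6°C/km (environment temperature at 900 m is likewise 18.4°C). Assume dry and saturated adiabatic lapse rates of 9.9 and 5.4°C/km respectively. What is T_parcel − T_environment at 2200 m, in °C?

Parcel:
  900–1300 m, dry: Δz = 0.4 km ⇒ ΔT = -3.96°C; T = 14.44°C
  1300–2200 m, saturated: Δz = 0.9 km ⇒ ΔT = -4.86°C; T = 9.58°C
Environment:
  900–2200 m, environment: Δz = 1.3 km ⇒ ΔT = -9.88°C; T = 8.52°C
T_parcel − T_env = 9.58 − 8.52 = +1.06°C

+1.06°C (parcel warmer than environment)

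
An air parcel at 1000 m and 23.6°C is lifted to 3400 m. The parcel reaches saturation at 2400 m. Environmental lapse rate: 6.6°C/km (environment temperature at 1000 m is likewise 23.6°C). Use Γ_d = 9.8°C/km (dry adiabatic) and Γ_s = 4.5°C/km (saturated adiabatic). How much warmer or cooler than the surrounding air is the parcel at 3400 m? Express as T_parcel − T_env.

-2.38°C (parcel cooler than environment)

Parcel:
  1000 → 2400 m (dry, 9.8°C/km): ΔT = -9.8 × 1.4 = -13.72°C → T = 9.88°C
  2400 → 3400 m (saturated, 4.5°C/km): ΔT = -4.5 × 1 = -4.5°C → T = 5.38°C
Environment:
  1000 → 3400 m (environment, 6.6°C/km): ΔT = -6.6 × 2.4 = -15.84°C → T = 7.76°C
T_parcel − T_env = 5.38 − 7.76 = -2.38°C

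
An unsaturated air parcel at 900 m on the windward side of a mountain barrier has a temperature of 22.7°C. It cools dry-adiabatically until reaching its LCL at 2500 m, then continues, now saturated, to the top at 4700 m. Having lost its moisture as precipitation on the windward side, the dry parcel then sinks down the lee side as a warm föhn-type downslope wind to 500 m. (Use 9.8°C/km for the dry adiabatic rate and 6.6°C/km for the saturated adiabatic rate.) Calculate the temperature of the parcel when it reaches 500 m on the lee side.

Dry to 2500 m: -9.8 × 1.6 km = -15.68°C, so T = 7.02°C.
Saturated to 4700 m: -6.6 × 2.2 km = -14.52°C, so T = -7.5°C.
Dry descent to 500 m: +9.8 × 4.2 km = +41.16°C, so T = 33.66°C.

33.66°C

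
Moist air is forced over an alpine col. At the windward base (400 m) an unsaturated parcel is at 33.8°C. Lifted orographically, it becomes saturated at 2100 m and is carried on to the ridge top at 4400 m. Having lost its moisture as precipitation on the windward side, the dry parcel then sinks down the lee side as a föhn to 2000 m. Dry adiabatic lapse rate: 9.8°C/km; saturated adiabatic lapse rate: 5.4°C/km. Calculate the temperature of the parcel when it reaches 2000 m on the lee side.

28.24°C

400–2100 m, dry: Δz = 1.7 km ⇒ ΔT = -16.66°C; T = 17.14°C
2100–4400 m, saturated: Δz = 2.3 km ⇒ ΔT = -12.42°C; T = 4.72°C
4400–2000 m, dry descent: Δz = 2.4 km ⇒ ΔT = +23.52°C; T = 28.24°C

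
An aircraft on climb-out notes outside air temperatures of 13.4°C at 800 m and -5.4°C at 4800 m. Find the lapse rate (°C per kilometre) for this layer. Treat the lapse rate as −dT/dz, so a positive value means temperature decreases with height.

4.7°C/km

Γ = −ΔT/Δz = (13.4 − (-5.4)) / (4800 − 800) m
  = 18.8°C / 4 km = 4.7°C/km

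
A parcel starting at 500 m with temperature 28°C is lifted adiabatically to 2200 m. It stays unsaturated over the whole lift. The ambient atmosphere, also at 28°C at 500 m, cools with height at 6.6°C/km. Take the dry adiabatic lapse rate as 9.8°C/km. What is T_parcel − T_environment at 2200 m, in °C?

-5.44°C (parcel cooler than environment)

Parcel:
  From 500 m to 2200 m (dry): cools by 9.8 × 1.7 = 16.66°C, giving 11.34°C.
Environment:
  From 500 m to 2200 m (environment): cools by 6.6 × 1.7 = 11.22°C, giving 16.78°C.
T_parcel − T_env = 11.34 − 16.78 = -5.44°C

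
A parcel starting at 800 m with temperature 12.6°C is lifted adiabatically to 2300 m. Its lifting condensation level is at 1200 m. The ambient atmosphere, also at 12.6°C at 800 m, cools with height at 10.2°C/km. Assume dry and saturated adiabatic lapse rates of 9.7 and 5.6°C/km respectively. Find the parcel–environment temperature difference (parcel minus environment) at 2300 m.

+5.26°C (parcel warmer than environment)

Parcel:
  800 → 1200 m (dry, 9.7°C/km): ΔT = -9.7 × 0.4 = -3.88°C → T = 8.72°C
  1200 → 2300 m (saturated, 5.6°C/km): ΔT = -5.6 × 1.1 = -6.16°C → T = 2.56°C
Environment:
  800 → 2300 m (environment, 10.2°C/km): ΔT = -10.2 × 1.5 = -15.3°C → T = -2.7°C
T_parcel − T_env = 2.56 − (-2.7) = +5.26°C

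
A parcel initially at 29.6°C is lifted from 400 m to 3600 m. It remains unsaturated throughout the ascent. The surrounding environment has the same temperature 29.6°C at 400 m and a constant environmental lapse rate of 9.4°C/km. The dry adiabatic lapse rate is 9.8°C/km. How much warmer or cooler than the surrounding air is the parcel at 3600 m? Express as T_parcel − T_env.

Parcel:
  400 → 3600 m (dry, 9.8°C/km): ΔT = -9.8 × 3.2 = -31.36°C → T = -1.76°C
Environment:
  400 → 3600 m (environment, 9.4°C/km): ΔT = -9.4 × 3.2 = -30.08°C → T = -0.48°C
T_parcel − T_env = -1.76 − (-0.48) = -1.28°C

-1.28°C (parcel cooler than environment)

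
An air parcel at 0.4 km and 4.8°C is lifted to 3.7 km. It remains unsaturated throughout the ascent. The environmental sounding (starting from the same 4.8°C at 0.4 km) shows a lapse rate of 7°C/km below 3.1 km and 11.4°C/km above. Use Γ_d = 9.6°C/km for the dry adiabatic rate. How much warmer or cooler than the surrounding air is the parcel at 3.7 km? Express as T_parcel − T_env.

-5.94°C (parcel cooler than environment)

Parcel:
  400 → 3700 m (dry, 9.6°C/km): ΔT = -9.6 × 3.3 = -31.68°C → T = -26.88°C
Environment:
  400 → 3100 m (environment, lower layer, 7°C/km): ΔT = -7 × 2.7 = -18.9°C → T = -14.1°C
  3100 → 3700 m (environment, upper layer, 11.4°C/km): ΔT = -11.4 × 0.6 = -6.84°C → T = -20.94°C
T_parcel − T_env = -26.88 − (-20.94) = -5.94°C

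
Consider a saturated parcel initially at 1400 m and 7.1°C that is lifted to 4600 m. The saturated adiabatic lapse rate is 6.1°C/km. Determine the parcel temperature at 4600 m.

Saturated adiabatic to 4600 m: -6.1 × 3.2 km = -19.52°C, so T = -12.42°C.

-12.42°C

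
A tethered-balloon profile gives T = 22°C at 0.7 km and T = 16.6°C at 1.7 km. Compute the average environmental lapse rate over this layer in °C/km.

Γ = −ΔT/Δz = (22 − 16.6) / (1700 − 700) m
  = 5.4°C / 1 km = 5.4°C/km

5.4°C/km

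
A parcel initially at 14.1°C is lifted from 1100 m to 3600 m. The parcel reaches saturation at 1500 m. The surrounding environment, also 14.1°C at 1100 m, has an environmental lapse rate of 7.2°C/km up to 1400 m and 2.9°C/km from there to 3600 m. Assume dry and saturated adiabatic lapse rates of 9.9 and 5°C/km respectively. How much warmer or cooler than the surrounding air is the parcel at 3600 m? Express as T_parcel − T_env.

-5.92°C (parcel cooler than environment)

Parcel:
  From 1100 m to 1500 m (dry): cools by 9.9 × 0.4 = 3.96°C, giving 10.14°C.
  From 1500 m to 3600 m (saturated): cools by 5 × 2.1 = 10.5°C, giving -0.36°C.
Environment:
  From 1100 m to 1400 m (environment, lower layer): cools by 7.2 × 0.3 = 2.16°C, giving 11.94°C.
  From 1400 m to 3600 m (environment, upper layer): cools by 2.9 × 2.2 = 6.38°C, giving 5.56°C.
T_parcel − T_env = -0.36 − 5.56 = -5.92°C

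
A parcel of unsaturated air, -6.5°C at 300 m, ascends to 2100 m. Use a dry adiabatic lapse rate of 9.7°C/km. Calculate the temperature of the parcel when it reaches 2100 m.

Dry adiabatic to 2100 m: -9.7 × 1.8 km = -17.46°C, so T = -23.96°C.

-23.96°C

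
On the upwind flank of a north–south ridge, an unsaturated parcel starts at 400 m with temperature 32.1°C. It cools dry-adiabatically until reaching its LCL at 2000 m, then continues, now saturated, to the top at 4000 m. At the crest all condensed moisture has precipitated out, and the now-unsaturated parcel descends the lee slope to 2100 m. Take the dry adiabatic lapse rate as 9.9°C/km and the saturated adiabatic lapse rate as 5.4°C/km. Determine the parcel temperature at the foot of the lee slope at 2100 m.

Dry to 2000 m: -9.9 × 1.6 km = -15.84°C, so T = 16.26°C.
Saturated to 4000 m: -5.4 × 2 km = -10.8°C, so T = 5.46°C.
Dry descent to 2100 m: +9.9 × 1.9 km = +18.81°C, so T = 24.27°C.

24.27°C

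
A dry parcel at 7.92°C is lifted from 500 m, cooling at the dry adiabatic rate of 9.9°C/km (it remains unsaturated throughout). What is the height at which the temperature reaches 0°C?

Height above start = (7.92 − 0) / 9.9 = 0.8 km
Altitude = 500 m + 800 m = 1300 m

1300 m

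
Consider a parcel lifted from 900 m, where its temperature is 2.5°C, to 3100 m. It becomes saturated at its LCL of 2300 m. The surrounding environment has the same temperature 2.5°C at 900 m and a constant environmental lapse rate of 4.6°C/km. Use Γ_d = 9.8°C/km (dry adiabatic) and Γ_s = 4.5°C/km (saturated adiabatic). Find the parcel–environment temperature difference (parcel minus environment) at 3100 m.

-7.2°C (parcel cooler than environment)

Parcel:
  Dry to 2300 m: -9.8 × 1.4 km = -13.72°C, so T = -11.22°C.
  Saturated to 3100 m: -4.5 × 0.8 km = -3.6°C, so T = -14.82°C.
Environment:
  Environment to 3100 m: -4.6 × 2.2 km = -10.12°C, so T = -7.62°C.
T_parcel − T_env = -14.82 − (-7.62) = -7.2°C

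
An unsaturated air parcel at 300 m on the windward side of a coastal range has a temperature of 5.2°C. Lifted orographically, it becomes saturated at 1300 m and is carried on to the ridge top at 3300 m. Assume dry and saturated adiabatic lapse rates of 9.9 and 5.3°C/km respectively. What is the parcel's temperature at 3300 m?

300 → 1300 m (dry, 9.9°C/km): ΔT = -9.9 × 1 = -9.9°C → T = -4.7°C
1300 → 3300 m (saturated, 5.3°C/km): ΔT = -5.3 × 2 = -10.6°C → T = -15.3°C

-15.3°C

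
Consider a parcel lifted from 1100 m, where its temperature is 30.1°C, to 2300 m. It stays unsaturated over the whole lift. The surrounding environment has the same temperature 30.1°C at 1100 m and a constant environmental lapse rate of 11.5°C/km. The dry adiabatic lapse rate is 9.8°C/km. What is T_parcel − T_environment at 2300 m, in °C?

Parcel:
  1100 → 2300 m (dry, 9.8°C/km): ΔT = -9.8 × 1.2 = -11.76°C → T = 18.34°C
Environment:
  1100 → 2300 m (environment, 11.5°C/km): ΔT = -11.5 × 1.2 = -13.8°C → T = 16.3°C
T_parcel − T_env = 18.34 − 16.3 = +2.04°C

+2.04°C (parcel warmer than environment)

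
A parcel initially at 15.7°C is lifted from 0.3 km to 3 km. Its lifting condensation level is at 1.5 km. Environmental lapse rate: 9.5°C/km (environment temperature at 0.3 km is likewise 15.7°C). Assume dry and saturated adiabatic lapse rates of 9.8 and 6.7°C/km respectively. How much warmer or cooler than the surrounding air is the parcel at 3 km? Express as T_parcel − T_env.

+3.84°C (parcel warmer than environment)

Parcel:
  Dry to 1500 m: -9.8 × 1.2 km = -11.76°C, so T = 3.94°C.
  Saturated to 3000 m: -6.7 × 1.5 km = -10.05°C, so T = -6.11°C.
Environment:
  Environment to 3000 m: -9.5 × 2.7 km = -25.65°C, so T = -9.95°C.
T_parcel − T_env = -6.11 − (-9.95) = +3.84°C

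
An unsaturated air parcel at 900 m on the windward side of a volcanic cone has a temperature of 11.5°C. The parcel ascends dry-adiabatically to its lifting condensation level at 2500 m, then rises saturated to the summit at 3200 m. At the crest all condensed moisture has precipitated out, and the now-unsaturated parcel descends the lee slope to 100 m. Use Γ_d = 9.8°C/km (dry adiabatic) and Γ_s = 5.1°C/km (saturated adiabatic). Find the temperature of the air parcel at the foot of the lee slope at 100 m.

900 → 2500 m (dry, 9.8°C/km): ΔT = -9.8 × 1.6 = -15.68°C → T = -4.18°C
2500 → 3200 m (saturated, 5.1°C/km): ΔT = -5.1 × 0.7 = -3.57°C → T = -7.75°C
3200 → 100 m (dry descent, 9.8°C/km): ΔT = +9.8 × 3.1 = +30.38°C → T = 22.63°C

22.63°C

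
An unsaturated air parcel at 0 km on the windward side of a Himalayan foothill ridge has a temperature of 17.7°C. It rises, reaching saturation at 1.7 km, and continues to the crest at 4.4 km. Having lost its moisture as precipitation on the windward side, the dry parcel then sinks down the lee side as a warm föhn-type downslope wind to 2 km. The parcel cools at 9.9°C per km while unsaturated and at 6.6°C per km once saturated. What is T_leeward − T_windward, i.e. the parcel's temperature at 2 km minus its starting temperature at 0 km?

-10.89°C

From 0 m to 1700 m (dry): cools by 9.9 × 1.7 = 16.83°C, giving 0.87°C.
From 1700 m to 4400 m (saturated): cools by 6.6 × 2.7 = 17.82°C, giving -16.95°C.
From 4400 m to 2000 m (dry descent): warms by 9.9 × 2.4 = 23.76°C, giving 6.81°C.
Net change vs windward start: 6.81 − 17.7 = -10.89°C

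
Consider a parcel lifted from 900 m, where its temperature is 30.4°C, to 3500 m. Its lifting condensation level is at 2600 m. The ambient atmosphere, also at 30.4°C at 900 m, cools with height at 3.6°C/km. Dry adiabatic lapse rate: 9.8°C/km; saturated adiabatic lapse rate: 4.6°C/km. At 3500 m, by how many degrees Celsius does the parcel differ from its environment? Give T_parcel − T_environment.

Parcel:
  900–2600 m, dry: Δz = 1.7 km ⇒ ΔT = -16.66°C; T = 13.74°C
  2600–3500 m, saturated: Δz = 0.9 km ⇒ ΔT = -4.14°C; T = 9.6°C
Environment:
  900–3500 m, environment: Δz = 2.6 km ⇒ ΔT = -9.36°C; T = 21.04°C
T_parcel − T_env = 9.6 − 21.04 = -11.44°C

-11.44°C (parcel cooler than environment)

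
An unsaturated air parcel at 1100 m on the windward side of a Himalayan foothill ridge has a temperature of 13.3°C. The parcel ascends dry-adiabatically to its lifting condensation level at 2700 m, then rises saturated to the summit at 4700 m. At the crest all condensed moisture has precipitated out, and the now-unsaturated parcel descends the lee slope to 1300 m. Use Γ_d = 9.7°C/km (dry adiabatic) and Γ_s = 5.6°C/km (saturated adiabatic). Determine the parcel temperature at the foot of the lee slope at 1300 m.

Dry to 2700 m: -9.7 × 1.6 km = -15.52°C, so T = -2.22°C.
Saturated to 4700 m: -5.6 × 2 km = -11.2°C, so T = -13.42°C.
Dry descent to 1300 m: +9.7 × 3.4 km = +32.98°C, so T = 19.56°C.

19.56°C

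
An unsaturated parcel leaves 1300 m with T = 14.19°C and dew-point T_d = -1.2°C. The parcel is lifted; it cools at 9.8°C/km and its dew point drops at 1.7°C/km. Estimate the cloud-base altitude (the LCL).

T and T_d converge at 9.8 − 1.7 = 8.1°C per km
Height above start = (14.19 − (-1.2)) / 8.1 = 1.9 km
LCL altitude = 1300 m + 1900 m = 3200 m

3200 m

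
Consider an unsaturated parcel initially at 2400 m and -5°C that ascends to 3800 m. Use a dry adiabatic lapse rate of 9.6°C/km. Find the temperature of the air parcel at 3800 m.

From 2400 m to 3800 m (dry adiabatic): cools by 9.6 × 1.4 = 13.44°C, giving -18.44°C.

-18.44°C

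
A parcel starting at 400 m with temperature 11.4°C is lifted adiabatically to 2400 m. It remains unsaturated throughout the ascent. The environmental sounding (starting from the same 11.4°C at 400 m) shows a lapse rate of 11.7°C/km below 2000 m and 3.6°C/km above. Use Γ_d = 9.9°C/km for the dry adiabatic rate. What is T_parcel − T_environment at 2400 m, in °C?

Parcel:
  400–2400 m, dry: Δz = 2 km ⇒ ΔT = -19.8°C; T = -8.4°C
Environment:
  400–2000 m, environment, lower layer: Δz = 1.6 km ⇒ ΔT = -18.72°C; T = -7.32°C
  2000–2400 m, environment, upper layer: Δz = 0.4 km ⇒ ΔT = -1.44°C; T = -8.76°C
T_parcel − T_env = -8.4 − (-8.76) = +0.36°C

+0.36°C (parcel warmer than environment)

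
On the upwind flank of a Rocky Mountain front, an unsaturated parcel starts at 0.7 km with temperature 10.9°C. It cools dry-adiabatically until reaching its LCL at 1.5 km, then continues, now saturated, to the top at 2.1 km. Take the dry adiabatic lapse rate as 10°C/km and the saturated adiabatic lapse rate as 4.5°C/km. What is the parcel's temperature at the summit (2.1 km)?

0.2°C

700 → 1500 m (dry, 10°C/km): ΔT = -10 × 0.8 = -8°C → T = 2.9°C
1500 → 2100 m (saturated, 4.5°C/km): ΔT = -4.5 × 0.6 = -2.7°C → T = 0.2°C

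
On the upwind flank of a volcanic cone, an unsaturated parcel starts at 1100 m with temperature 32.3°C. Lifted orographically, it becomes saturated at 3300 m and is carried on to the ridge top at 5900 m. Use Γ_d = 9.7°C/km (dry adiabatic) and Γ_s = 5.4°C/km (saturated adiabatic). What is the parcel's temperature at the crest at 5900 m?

-3.08°C

Dry to 3300 m: -9.7 × 2.2 km = -21.34°C, so T = 10.96°C.
Saturated to 5900 m: -5.4 × 2.6 km = -14.04°C, so T = -3.08°C.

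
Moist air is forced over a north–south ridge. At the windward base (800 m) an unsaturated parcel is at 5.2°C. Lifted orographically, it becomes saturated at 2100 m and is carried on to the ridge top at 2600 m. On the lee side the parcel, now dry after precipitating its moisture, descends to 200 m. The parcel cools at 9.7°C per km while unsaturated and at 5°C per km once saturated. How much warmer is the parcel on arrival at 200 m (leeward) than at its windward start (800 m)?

+8.17°C

Dry to 2100 m: -9.7 × 1.3 km = -12.61°C, so T = -7.41°C.
Saturated to 2600 m: -5 × 0.5 km = -2.5°C, so T = -9.91°C.
Dry descent to 200 m: +9.7 × 2.4 km = +23.28°C, so T = 13.37°C.
Net change vs windward start: 13.37 − 5.2 = +8.17°C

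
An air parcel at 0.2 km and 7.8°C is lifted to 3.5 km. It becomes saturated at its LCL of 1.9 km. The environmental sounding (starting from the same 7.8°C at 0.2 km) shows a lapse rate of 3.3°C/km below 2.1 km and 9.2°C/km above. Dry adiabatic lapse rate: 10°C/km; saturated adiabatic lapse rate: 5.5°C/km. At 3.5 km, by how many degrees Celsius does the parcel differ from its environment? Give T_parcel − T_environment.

Parcel:
  Dry to 1900 m: -10 × 1.7 km = -17°C, so T = -9.2°C.
  Saturated to 3500 m: -5.5 × 1.6 km = -8.8°C, so T = -18°C.
Environment:
  Environment, lower layer to 2100 m: -3.3 × 1.9 km = -6.27°C, so T = 1.53°C.
  Environment, upper layer to 3500 m: -9.2 × 1.4 km = -12.88°C, so T = -11.35°C.
T_parcel − T_env = -18 − (-11.35) = -6.65°C

-6.65°C (parcel cooler than environment)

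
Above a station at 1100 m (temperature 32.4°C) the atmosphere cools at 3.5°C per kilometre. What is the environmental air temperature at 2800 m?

26.45°C

1100–2800 m, environmental: Δz = 1.7 km ⇒ ΔT = -5.95°C; T = 26.45°C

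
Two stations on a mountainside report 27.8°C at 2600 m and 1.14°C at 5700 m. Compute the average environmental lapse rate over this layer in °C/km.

Γ = −ΔT/Δz = (27.8 − 1.14) / (5700 − 2600) m
  = 26.66°C / 3.1 km = 8.6°C/km

8.6°C/km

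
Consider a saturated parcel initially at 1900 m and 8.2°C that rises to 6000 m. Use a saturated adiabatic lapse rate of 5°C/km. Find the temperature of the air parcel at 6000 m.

-12.3°C

Saturated adiabatic to 6000 m: -5 × 4.1 km = -20.5°C, so T = -12.3°C.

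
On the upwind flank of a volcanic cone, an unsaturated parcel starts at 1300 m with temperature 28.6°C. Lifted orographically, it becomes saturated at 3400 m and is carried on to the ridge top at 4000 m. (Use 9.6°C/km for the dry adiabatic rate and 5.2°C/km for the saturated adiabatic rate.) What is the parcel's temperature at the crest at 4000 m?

5.32°C

From 1300 m to 3400 m (dry): cools by 9.6 × 2.1 = 20.16°C, giving 8.44°C.
From 3400 m to 4000 m (saturated): cools by 5.2 × 0.6 = 3.12°C, giving 5.32°C.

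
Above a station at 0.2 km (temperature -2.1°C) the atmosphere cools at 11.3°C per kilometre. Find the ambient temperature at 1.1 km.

-12.27°C

200 → 1100 m (environmental, 11.3°C/km): ΔT = -11.3 × 0.9 = -10.17°C → T = -12.27°C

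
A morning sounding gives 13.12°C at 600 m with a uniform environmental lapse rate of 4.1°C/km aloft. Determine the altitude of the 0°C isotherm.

3800 m

Height above start = (13.12 − 0) / 4.1 = 3.2 km
Altitude = 600 m + 3200 m = 3800 m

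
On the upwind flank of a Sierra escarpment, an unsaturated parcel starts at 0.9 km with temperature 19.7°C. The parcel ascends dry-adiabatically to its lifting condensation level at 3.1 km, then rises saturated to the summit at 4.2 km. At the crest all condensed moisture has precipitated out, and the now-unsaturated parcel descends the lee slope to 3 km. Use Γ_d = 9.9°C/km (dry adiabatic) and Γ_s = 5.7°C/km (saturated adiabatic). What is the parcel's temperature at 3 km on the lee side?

3.53°C

900 → 3100 m (dry, 9.9°C/km): ΔT = -9.9 × 2.2 = -21.78°C → T = -2.08°C
3100 → 4200 m (saturated, 5.7°C/km): ΔT = -5.7 × 1.1 = -6.27°C → T = -8.35°C
4200 → 3000 m (dry descent, 9.9°C/km): ΔT = +9.9 × 1.2 = +11.88°C → T = 3.53°C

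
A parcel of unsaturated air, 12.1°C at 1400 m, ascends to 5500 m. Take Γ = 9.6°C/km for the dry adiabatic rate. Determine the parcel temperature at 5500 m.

-27.26°C

1400 → 5500 m (dry adiabatic, 9.6°C/km): ΔT = -9.6 × 4.1 = -39.36°C → T = -27.26°C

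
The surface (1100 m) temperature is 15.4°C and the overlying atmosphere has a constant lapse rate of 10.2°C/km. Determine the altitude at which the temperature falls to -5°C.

Height above start = (15.4 − (-5)) / 10.2 = 2 km
Altitude = 1100 m + 2000 m = 3100 m

3100 m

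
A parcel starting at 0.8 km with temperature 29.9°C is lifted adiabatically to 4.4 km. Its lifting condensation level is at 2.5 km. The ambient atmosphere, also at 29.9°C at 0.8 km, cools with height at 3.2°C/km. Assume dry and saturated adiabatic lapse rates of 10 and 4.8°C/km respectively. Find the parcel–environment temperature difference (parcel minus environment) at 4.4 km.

-14.6°C (parcel cooler than environment)

Parcel:
  From 800 m to 2500 m (dry): cools by 10 × 1.7 = 17°C, giving 12.9°C.
  From 2500 m to 4400 m (saturated): cools by 4.8 × 1.9 = 9.12°C, giving 3.78°C.
Environment:
  From 800 m to 4400 m (environment): cools by 3.2 × 3.6 = 11.52°C, giving 18.38°C.
T_parcel − T_env = 3.78 − 18.38 = -14.6°C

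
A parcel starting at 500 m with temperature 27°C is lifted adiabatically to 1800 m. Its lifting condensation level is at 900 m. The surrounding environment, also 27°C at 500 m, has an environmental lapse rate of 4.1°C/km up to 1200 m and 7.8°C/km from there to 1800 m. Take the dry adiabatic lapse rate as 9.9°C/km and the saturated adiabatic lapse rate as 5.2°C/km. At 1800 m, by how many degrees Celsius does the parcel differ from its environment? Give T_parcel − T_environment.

-1.09°C (parcel cooler than environment)

Parcel:
  500–900 m, dry: Δz = 0.4 km ⇒ ΔT = -3.96°C; T = 23.04°C
  900–1800 m, saturated: Δz = 0.9 km ⇒ ΔT = -4.68°C; T = 18.36°C
Environment:
  500–1200 m, environment, lower layer: Δz = 0.7 km ⇒ ΔT = -2.87°C; T = 24.13°C
  1200–1800 m, environment, upper layer: Δz = 0.6 km ⇒ ΔT = -4.68°C; T = 19.45°C
T_parcel − T_env = 18.36 − 19.45 = -1.09°C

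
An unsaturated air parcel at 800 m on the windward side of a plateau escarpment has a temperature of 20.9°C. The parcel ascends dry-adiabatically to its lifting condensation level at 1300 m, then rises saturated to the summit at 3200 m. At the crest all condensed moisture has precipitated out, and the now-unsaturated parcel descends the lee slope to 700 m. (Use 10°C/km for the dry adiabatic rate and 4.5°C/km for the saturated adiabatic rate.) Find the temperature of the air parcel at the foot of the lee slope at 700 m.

800–1300 m, dry: Δz = 0.5 km ⇒ ΔT = -5°C; T = 15.9°C
1300–3200 m, saturated: Δz = 1.9 km ⇒ ΔT = -8.55°C; T = 7.35°C
3200–700 m, dry descent: Δz = 2.5 km ⇒ ΔT = +25°C; T = 32.35°C

32.35°C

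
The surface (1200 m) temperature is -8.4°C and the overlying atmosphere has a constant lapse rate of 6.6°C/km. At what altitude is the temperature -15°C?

2200 m

Height above start = (-8.4 − (-15)) / 6.6 = 1 km
Altitude = 1200 m + 1000 m = 2200 m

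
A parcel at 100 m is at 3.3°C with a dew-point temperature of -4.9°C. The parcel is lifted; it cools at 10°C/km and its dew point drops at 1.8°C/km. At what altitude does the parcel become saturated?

T and T_d converge at 10 − 1.8 = 8.2°C per km
Height above start = (3.3 − (-4.9)) / 8.2 = 1 km
LCL altitude = 100 m + 1000 m = 1100 m

1100 m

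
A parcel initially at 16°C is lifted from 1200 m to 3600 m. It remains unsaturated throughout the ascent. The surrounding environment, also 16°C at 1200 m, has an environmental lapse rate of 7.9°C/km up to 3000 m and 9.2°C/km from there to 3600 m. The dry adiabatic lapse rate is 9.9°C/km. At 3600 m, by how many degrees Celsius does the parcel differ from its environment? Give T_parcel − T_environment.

Parcel:
  1200 → 3600 m (dry, 9.9°C/km): ΔT = -9.9 × 2.4 = -23.76°C → T = -7.76°C
Environment:
  1200 → 3000 m (environment, lower layer, 7.9°C/km): ΔT = -7.9 × 1.8 = -14.22°C → T = 1.78°C
  3000 → 3600 m (environment, upper layer, 9.2°C/km): ΔT = -9.2 × 0.6 = -5.52°C → T = -3.74°C
T_parcel − T_env = -7.76 − (-3.74) = -4.02°C

-4.02°C (parcel cooler than environment)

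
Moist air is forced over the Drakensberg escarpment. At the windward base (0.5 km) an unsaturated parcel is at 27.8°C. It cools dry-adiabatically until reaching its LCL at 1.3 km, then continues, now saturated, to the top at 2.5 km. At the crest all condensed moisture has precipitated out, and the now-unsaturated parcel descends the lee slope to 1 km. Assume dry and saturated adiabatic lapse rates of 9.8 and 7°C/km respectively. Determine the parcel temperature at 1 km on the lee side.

26.26°C

From 500 m to 1300 m (dry): cools by 9.8 × 0.8 = 7.84°C, giving 19.96°C.
From 1300 m to 2500 m (saturated): cools by 7 × 1.2 = 8.4°C, giving 11.56°C.
From 2500 m to 1000 m (dry descent): warms by 9.8 × 1.5 = 14.7°C, giving 26.26°C.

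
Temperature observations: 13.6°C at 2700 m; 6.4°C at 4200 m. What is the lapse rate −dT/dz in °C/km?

Γ = −ΔT/Δz = (13.6 − 6.4) / (4200 − 2700) m
  = 7.2°C / 1.5 km = 4.8°C/km

4.8°C/km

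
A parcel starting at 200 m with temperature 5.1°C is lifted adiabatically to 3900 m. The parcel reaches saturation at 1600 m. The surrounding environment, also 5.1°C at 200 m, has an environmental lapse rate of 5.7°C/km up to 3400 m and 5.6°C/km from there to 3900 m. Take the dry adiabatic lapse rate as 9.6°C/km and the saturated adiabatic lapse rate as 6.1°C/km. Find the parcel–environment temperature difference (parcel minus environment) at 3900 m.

-6.43°C (parcel cooler than environment)

Parcel:
  200 → 1600 m (dry, 9.6°C/km): ΔT = -9.6 × 1.4 = -13.44°C → T = -8.34°C
  1600 → 3900 m (saturated, 6.1°C/km): ΔT = -6.1 × 2.3 = -14.03°C → T = -22.37°C
Environment:
  200 → 3400 m (environment, lower layer, 5.7°C/km): ΔT = -5.7 × 3.2 = -18.24°C → T = -13.14°C
  3400 → 3900 m (environment, upper layer, 5.6°C/km): ΔT = -5.6 × 0.5 = -2.8°C → T = -15.94°C
T_parcel − T_env = -22.37 − (-15.94) = -6.43°C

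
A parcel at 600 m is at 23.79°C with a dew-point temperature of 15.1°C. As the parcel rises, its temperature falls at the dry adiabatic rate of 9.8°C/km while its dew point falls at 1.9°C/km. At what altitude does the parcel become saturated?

1700 m

T and T_d converge at 9.8 − 1.9 = 7.9°C per km
Height above start = (23.79 − 15.1) / 7.9 = 1.1 km
LCL altitude = 600 m + 1100 m = 1700 m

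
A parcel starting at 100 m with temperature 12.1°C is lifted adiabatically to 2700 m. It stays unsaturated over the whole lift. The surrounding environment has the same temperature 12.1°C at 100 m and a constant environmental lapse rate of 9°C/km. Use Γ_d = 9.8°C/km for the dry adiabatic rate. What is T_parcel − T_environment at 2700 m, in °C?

-2.08°C (parcel cooler than environment)

Parcel:
  From 100 m to 2700 m (dry): cools by 9.8 × 2.6 = 25.48°C, giving -13.38°C.
Environment:
  From 100 m to 2700 m (environment): cools by 9 × 2.6 = 23.4°C, giving -11.3°C.
T_parcel − T_env = -13.38 − (-11.3) = -2.08°C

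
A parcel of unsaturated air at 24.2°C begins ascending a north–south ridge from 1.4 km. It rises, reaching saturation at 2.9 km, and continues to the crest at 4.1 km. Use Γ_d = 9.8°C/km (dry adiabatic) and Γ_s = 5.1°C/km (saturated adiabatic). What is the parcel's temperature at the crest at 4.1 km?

3.38°C

From 1400 m to 2900 m (dry): cools by 9.8 × 1.5 = 14.7°C, giving 9.5°C.
From 2900 m to 4100 m (saturated): cools by 5.1 × 1.2 = 6.12°C, giving 3.38°C.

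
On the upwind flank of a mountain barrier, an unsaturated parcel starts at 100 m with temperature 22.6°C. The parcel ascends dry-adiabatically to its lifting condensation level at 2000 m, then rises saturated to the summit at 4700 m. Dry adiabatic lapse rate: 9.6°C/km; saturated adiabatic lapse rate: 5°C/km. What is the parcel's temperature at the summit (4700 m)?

100–2000 m, dry: Δz = 1.9 km ⇒ ΔT = -18.24°C; T = 4.36°C
2000–4700 m, saturated: Δz = 2.7 km ⇒ ΔT = -13.5°C; T = -9.14°C

-9.14°C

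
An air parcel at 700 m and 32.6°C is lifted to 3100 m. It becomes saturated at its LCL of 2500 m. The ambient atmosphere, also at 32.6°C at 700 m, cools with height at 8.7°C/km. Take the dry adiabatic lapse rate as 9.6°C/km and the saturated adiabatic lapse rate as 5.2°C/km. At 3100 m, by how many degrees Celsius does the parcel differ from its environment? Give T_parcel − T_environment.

+0.48°C (parcel warmer than environment)

Parcel:
  From 700 m to 2500 m (dry): cools by 9.6 × 1.8 = 17.28°C, giving 15.32°C.
  From 2500 m to 3100 m (saturated): cools by 5.2 × 0.6 = 3.12°C, giving 12.2°C.
Environment:
  From 700 m to 3100 m (environment): cools by 8.7 × 2.4 = 20.88°C, giving 11.72°C.
T_parcel − T_env = 12.2 − 11.72 = +0.48°C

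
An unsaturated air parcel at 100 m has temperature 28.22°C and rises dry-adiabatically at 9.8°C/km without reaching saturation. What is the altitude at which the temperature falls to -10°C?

4000 m

Height above start = (28.22 − (-10)) / 9.8 = 3.9 km
Altitude = 100 m + 3900 m = 4000 m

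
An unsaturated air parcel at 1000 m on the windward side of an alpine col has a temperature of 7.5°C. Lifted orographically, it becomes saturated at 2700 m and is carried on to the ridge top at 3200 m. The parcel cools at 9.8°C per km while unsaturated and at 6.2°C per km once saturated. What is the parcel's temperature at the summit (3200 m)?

1000 → 2700 m (dry, 9.8°C/km): ΔT = -9.8 × 1.7 = -16.66°C → T = -9.16°C
2700 → 3200 m (saturated, 6.2°C/km): ΔT = -6.2 × 0.5 = -3.1°C → T = -12.26°C

-12.26°C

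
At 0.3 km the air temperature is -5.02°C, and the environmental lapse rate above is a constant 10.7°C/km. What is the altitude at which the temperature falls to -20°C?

1.7 km

Height above start = (-5.02 − (-20)) / 10.7 = 1.4 km
Altitude = 300 m + 1400 m = 1700 m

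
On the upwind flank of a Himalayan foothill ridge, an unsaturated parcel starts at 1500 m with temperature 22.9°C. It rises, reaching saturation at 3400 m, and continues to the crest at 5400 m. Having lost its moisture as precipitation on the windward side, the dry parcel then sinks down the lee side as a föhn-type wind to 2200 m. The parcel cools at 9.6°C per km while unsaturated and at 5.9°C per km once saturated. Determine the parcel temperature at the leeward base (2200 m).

23.58°C

Dry to 3400 m: -9.6 × 1.9 km = -18.24°C, so T = 4.66°C.
Saturated to 5400 m: -5.9 × 2 km = -11.8°C, so T = -7.14°C.
Dry descent to 2200 m: +9.6 × 3.2 km = +30.72°C, so T = 23.58°C.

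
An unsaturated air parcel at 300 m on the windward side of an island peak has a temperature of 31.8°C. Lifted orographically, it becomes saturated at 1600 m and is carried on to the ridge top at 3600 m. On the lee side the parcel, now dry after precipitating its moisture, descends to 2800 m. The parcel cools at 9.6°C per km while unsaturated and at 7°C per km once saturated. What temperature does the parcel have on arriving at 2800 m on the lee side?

13°C

300–1600 m, dry: Δz = 1.3 km ⇒ ΔT = -12.48°C; T = 19.32°C
1600–3600 m, saturated: Δz = 2 km ⇒ ΔT = -14°C; T = 5.32°C
3600–2800 m, dry descent: Δz = 0.8 km ⇒ ΔT = +7.68°C; T = 13°C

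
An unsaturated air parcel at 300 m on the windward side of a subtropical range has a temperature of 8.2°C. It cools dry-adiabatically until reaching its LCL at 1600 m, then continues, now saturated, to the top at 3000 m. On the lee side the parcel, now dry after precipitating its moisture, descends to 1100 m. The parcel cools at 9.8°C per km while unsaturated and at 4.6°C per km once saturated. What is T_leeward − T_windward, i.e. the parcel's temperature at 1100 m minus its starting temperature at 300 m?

300 → 1600 m (dry, 9.8°C/km): ΔT = -9.8 × 1.3 = -12.74°C → T = -4.54°C
1600 → 3000 m (saturated, 4.6°C/km): ΔT = -4.6 × 1.4 = -6.44°C → T = -10.98°C
3000 → 1100 m (dry descent, 9.8°C/km): ΔT = +9.8 × 1.9 = +18.62°C → T = 7.64°C
Net change vs windward start: 7.64 − 8.2 = -0.56°C

-0.56°C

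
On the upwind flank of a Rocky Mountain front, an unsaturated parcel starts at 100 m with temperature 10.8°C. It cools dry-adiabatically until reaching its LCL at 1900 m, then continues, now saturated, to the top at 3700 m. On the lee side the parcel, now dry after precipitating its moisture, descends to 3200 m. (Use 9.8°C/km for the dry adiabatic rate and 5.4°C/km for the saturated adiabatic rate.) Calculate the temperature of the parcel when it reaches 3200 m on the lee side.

-11.66°C

Dry to 1900 m: -9.8 × 1.8 km = -17.64°C, so T = -6.84°C.
Saturated to 3700 m: -5.4 × 1.8 km = -9.72°C, so T = -16.56°C.
Dry descent to 3200 m: +9.8 × 0.5 km = +4.9°C, so T = -11.66°C.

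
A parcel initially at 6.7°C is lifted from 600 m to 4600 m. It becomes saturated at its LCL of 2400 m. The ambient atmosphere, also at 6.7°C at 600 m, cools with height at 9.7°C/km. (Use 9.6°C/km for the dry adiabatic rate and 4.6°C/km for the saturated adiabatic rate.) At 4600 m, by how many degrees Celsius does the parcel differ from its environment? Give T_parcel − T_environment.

+11.4°C (parcel warmer than environment)

Parcel:
  600–2400 m, dry: Δz = 1.8 km ⇒ ΔT = -17.28°C; T = -10.58°C
  2400–4600 m, saturated: Δz = 2.2 km ⇒ ΔT = -10.12°C; T = -20.7°C
Environment:
  600–4600 m, environment: Δz = 4 km ⇒ ΔT = -38.8°C; T = -32.1°C
T_parcel − T_env = -20.7 − (-32.1) = +11.4°C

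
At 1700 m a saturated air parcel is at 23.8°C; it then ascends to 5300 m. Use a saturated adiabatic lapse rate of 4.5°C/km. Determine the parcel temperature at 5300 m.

Saturated adiabatic to 5300 m: -4.5 × 3.6 km = -16.2°C, so T = 7.6°C.

7.6°C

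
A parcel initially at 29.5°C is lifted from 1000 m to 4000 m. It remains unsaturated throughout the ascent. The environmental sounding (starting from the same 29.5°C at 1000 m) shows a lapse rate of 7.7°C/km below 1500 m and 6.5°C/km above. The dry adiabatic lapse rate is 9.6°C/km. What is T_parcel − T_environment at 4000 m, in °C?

Parcel:
  Dry to 4000 m: -9.6 × 3 km = -28.8°C, so T = 0.7°C.
Environment:
  Environment, lower layer to 1500 m: -7.7 × 0.5 km = -3.85°C, so T = 25.65°C.
  Environment, upper layer to 4000 m: -6.5 × 2.5 km = -16.25°C, so T = 9.4°C.
T_parcel − T_env = 0.7 − 9.4 = -8.7°C

-8.7°C (parcel cooler than environment)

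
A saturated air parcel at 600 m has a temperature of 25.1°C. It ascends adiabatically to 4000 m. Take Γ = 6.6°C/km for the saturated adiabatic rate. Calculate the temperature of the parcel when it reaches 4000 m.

From 600 m to 4000 m (saturated adiabatic): cools by 6.6 × 3.4 = 22.44°C, giving 2.66°C.

2.66°C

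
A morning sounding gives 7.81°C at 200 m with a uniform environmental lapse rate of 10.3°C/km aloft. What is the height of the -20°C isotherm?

Height above start = (7.81 − (-20)) / 10.3 = 2.7 km
Altitude = 200 m + 2700 m = 2900 m

2900 m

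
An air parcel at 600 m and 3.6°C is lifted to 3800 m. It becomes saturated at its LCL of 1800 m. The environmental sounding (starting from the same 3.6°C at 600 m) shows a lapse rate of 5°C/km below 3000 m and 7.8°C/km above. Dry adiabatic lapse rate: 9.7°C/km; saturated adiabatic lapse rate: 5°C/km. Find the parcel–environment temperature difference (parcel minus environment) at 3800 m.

-3.4°C (parcel cooler than environment)

Parcel:
  600–1800 m, dry: Δz = 1.2 km ⇒ ΔT = -11.64°C; T = -8.04°C
  1800–3800 m, saturated: Δz = 2 km ⇒ ΔT = -10°C; T = -18.04°C
Environment:
  600–3000 m, environment, lower layer: Δz = 2.4 km ⇒ ΔT = -12°C; T = -8.4°C
  3000–3800 m, environment, upper layer: Δz = 0.8 km ⇒ ΔT = -6.24°C; T = -14.64°C
T_parcel − T_env = -18.04 − (-14.64) = -3.4°C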